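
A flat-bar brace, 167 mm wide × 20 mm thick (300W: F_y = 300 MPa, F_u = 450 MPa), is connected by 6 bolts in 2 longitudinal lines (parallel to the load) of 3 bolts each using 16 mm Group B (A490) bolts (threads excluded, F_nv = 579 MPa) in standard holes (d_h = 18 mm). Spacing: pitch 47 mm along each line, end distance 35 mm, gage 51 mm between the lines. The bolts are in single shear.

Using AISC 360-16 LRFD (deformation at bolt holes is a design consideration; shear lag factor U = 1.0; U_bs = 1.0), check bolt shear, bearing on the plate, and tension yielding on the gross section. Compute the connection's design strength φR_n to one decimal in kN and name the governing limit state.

Bolt shear: A_b = π(16)²/4 = 201.06 mm². φR_n = 0.75 × 579 × 201.06 × 6 × 1 = 523.9 kN.
Bearing (20 mm plate, F_u = 450 MPa): end bolts L_c = 35 − 18/2 = 26, R_n = min(1.2×26×20×450, 2.4×16×20×450) = 280.8 kN/bolt; interior L_c = 47 − 18 = 29, R_n = 313.2 kN/bolt. φR_n = 0.75 × (2×280.8 + 4×313.2) = 1360.8 kN.
Tension yield (gross): A_g = 167×20 = 3340 mm². φR_n = 0.90 × 300 × 3340 = 901.8 kN.
Governing: min(523.9, 1360.8, 901.8) = 523.9 kN → bolt shear.

523.9 kN (bolt shear governs)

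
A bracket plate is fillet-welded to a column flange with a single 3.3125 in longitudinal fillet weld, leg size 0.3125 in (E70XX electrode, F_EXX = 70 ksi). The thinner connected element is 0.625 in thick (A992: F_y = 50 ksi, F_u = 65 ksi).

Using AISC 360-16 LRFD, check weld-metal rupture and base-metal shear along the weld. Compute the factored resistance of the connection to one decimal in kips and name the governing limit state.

23.1 kips (weld metal governs)

Weld metal: throat = 0.707×0.3125 = 0.22094 in, L = 3.3125 in. φR_n = 0.75 × 0.6 × 70 × 0.22094 × 3.3125 = 23.1 kips.
Base metal shear (0.625 in plate): yield φR_n = 1.0×0.6×50×0.625×3.3125 = 62.1 kips; rupture φR_n = 0.75×0.6×65×0.625×3.3125 = 60.6 kips; take 60.6 kips (rupture).
Governing: min(23.1, 60.6) = 23.1 kips → weld metal.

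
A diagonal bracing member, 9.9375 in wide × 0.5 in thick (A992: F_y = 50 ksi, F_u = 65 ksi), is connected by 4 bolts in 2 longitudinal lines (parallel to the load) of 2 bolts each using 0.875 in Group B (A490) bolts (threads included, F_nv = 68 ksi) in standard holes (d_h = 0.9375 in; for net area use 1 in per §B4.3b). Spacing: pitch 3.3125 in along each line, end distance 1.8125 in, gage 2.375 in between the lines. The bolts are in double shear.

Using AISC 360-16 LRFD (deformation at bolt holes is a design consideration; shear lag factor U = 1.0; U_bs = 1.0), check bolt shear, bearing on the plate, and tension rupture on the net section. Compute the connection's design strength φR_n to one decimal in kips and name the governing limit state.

181.0 kips (bearing governs)

Bolt shear: A_b = π(0.875)²/4 = 0.60132 in². φR_n = 0.75 × 68 × 0.60132 × 4 × 2 = 245.3 kips.
Bearing (0.5 in plate, F_u = 65 ksi): end bolts L_c = 1.8125 − 0.9375/2 = 1.34375, R_n = min(1.2×1.34375×0.5×65, 2.4×0.875×0.5×65) = 52.406 kips/bolt; interior L_c = 3.3125 − 0.9375 = 2.375, R_n = 68.25 kips/bolt. φR_n = 0.75 × (2×52.406 + 2×68.25) = 181.0 kips.
Tension rupture (net): A_n = (9.9375 − 2×1)×0.5 = 3.9688 in² (U = 1.0, A_e = A_n). φR_n = 0.75 × 65 × 3.9688 = 193.5 kips.
Governing: min(245.3, 181.0, 193.5) = 181.0 kips → bearing.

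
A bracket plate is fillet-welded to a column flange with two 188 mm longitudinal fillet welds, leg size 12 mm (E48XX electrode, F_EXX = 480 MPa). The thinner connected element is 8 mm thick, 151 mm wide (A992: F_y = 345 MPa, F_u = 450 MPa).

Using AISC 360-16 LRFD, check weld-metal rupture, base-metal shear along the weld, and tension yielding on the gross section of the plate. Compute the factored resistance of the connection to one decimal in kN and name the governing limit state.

375.1 kN (gross-section yield governs)

Weld metal: throat = 0.707×12 = 8.484 mm, L = 2×188 = 376 mm. φR_n = 0.75 × 0.6 × 480 × 8.484 × 376 = 689.0 kN.
Base metal shear (8 mm plate): yield φR_n = 1.0×0.6×345×8×376 = 622.7 kN; rupture φR_n = 0.75×0.6×450×8×376 = 609.1 kN; take 609.1 kN (rupture).
Tension yield (gross): A_g = 151×8 = 1208 mm². φR_n = 0.90 × 345 × 1208 = 375.1 kN.
Governing: min(689.0, 609.1, 375.1) = 375.1 kN → gross-section yield.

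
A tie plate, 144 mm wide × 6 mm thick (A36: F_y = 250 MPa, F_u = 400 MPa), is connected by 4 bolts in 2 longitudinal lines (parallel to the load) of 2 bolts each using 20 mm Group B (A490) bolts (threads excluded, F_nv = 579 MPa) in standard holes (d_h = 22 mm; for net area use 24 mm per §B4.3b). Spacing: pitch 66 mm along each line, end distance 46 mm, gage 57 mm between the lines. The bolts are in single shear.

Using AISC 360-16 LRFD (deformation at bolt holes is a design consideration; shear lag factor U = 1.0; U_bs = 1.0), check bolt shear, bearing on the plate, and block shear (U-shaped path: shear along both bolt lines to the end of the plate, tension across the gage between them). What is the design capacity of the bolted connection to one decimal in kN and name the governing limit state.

210.6 kN (block shear governs)

Bolt shear: A_b = π(20)²/4 = 314.16 mm². φR_n = 0.75 × 579 × 314.16 × 4 × 1 = 545.7 kN.
Bearing (6 mm plate, F_u = 400 MPa): end bolts L_c = 46 − 22/2 = 35, R_n = min(1.2×35×6×400, 2.4×20×6×400) = 100.8 kN/bolt; interior L_c = 66 − 22 = 44, R_n = 115.2 kN/bolt. φR_n = 0.75 × (2×100.8 + 2×115.2) = 324.0 kN.
Block shear: shear path 2×[46+1×66] = 2×112 mm, A_gv = 1344, A_nv = 2×(112 − 1.5×24)×6 = 912 mm²; tension across gage: (57 − 1×24)×6 = 198 mm². R_n = min(0.6×400×912, 0.6×250×1344) + 1.0×400×198 = min(218.88, 201.6) + 79.2 = 280.8 kN. φR_n = 0.75 × 280.8 = 210.6 kN.
Governing: min(545.7, 324.0, 210.6) = 210.6 kN → block shear.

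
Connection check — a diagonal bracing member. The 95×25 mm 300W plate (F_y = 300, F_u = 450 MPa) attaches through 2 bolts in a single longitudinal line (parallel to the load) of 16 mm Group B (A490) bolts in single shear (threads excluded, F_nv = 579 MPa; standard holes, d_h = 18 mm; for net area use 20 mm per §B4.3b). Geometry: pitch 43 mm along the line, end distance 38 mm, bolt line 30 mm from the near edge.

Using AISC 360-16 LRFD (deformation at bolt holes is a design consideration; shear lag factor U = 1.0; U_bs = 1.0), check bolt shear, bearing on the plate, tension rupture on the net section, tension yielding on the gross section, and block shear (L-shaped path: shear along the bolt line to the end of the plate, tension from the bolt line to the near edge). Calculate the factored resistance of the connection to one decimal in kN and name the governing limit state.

174.6 kN (bolt shear governs)

Bolt shear: A_b = π(16)²/4 = 201.06 mm². φR_n = 0.75 × 579 × 201.06 × 2 × 1 = 174.6 kN.
Bearing (25 mm plate, F_u = 450 MPa): end bolts L_c = 38 − 18/2 = 29, R_n = min(1.2×29×25×450, 2.4×16×25×450) = 391.5 kN/bolt; interior L_c = 43 − 18 = 25, R_n = 337.5 kN/bolt. φR_n = 0.75 × (1×391.5 + 1×337.5) = 546.8 kN.
Tension rupture (net): A_n = (95 − 1×20)×25 = 1875 mm² (U = 1.0, A_e = A_n). φR_n = 0.75 × 450 × 1875 = 632.8 kN.
Tension yield (gross): A_g = 95×25 = 2375 mm². φR_n = 0.90 × 300 × 2375 = 641.3 kN.
Block shear: shear path 1×[38+1×43] = 1×81 mm, A_gv = 2025, A_nv = 1×(81 − 1.5×20)×25 = 1275 mm²; tension to near edge: (30 − 0.5×20)×25 = 500 mm². R_n = min(0.6×450×1275, 0.6×300×2025) + 1.0×450×500 = min(344.25, 364.5) + 225 = 569.25 kN. φR_n = 0.75 × 569.25 = 426.9 kN.
Governing: min(174.6, 546.8, 632.8, 641.3, 426.9) = 174.6 kN → bolt shear.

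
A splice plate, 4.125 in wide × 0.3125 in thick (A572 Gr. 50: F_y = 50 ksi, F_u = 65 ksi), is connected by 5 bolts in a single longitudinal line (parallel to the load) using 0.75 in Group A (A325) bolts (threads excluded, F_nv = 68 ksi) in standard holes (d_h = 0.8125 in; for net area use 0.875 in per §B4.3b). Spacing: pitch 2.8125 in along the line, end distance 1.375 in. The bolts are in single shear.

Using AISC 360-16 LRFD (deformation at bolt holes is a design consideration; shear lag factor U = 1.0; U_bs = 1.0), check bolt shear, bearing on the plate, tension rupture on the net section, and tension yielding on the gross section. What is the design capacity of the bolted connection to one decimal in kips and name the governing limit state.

Bolt shear: A_b = π(0.75)²/4 = 0.44179 in². φR_n = 0.75 × 68 × 0.44179 × 5 × 1 = 112.7 kips.
Bearing (0.3125 in plate, F_u = 65 ksi): end bolts L_c = 1.375 − 0.8125/2 = 0.96875, R_n = min(1.2×0.96875×0.3125×65, 2.4×0.75×0.3125×65) = 23.613 kips/bolt; interior L_c = 2.8125 − 0.8125 = 2, R_n = 36.563 kips/bolt. φR_n = 0.75 × (1×23.613 + 4×36.563) = 127.4 kips.
Tension rupture (net): A_n = (4.125 − 1×0.875)×0.3125 = 1.0156 in² (U = 1.0, A_e = A_n). φR_n = 0.75 × 65 × 1.0156 = 49.5 kips.
Tension yield (gross): A_g = 4.125×0.3125 = 1.2891 in². φR_n = 0.90 × 50 × 1.2891 = 58.0 kips.
Governing: min(112.7, 127.4, 49.5, 58.0) = 49.5 kips → net-section rupture.

49.5 kips (net-section rupture governs)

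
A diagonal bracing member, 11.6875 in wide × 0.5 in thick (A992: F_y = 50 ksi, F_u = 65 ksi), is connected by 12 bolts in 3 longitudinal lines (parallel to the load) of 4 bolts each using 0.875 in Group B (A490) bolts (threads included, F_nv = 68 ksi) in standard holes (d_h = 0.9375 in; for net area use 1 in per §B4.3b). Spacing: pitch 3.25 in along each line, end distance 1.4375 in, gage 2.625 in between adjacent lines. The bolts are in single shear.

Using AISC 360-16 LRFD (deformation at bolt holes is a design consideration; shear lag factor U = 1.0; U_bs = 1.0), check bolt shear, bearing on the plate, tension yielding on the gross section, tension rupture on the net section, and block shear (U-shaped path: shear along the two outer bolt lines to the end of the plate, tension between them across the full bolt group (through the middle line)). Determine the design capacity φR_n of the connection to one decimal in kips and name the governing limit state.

Bolt shear: A_b = π(0.875)²/4 = 0.60132 in². φR_n = 0.75 × 68 × 0.60132 × 12 × 1 = 368.0 kips.
Bearing (0.5 in plate, F_u = 65 ksi): end bolts L_c = 1.4375 − 0.9375/2 = 0.96875, R_n = min(1.2×0.96875×0.5×65, 2.4×0.875×0.5×65) = 37.781 kips/bolt; interior L_c = 3.25 − 0.9375 = 2.3125, R_n = 68.25 kips/bolt. φR_n = 0.75 × (3×37.781 + 9×68.25) = 545.7 kips.
Tension yield (gross): A_g = 11.6875×0.5 = 5.8438 in². φR_n = 0.90 × 50 × 5.8438 = 263.0 kips.
Tension rupture (net): A_n = (11.6875 − 3×1)×0.5 = 4.3438 in² (U = 1.0, A_e = A_n). φR_n = 0.75 × 65 × 4.3438 = 211.8 kips.
Block shear: shear path 2×[1.4375+3×3.25] = 2×11.1875 in, A_gv = 11.188, A_nv = 2×(11.1875 − 3.5×1)×0.5 = 7.6875 in²; tension across gage: (5.25 − 2×1)×0.5 = 1.625 in². R_n = min(0.6×65×7.6875, 0.6×50×11.188) + 1.0×65×1.625 = min(299.81, 335.64) + 105.63 = 405.44 kips. φR_n = 0.75 × 405.44 = 304.1 kips.
Governing: min(368.0, 545.7, 263.0, 211.8, 304.1) = 211.8 kips → net-section rupture.

211.8 kips (net-section rupture governs)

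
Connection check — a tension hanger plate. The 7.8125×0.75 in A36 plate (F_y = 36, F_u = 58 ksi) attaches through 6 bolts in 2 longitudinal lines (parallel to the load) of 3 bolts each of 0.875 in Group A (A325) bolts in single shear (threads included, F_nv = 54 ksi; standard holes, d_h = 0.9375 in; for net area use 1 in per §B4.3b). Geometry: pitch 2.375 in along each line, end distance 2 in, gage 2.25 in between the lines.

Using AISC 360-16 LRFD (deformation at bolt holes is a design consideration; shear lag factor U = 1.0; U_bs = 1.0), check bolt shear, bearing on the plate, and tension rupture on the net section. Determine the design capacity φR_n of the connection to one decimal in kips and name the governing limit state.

146.1 kips (bolt shear governs)

Bolt shear: A_b = π(0.875)²/4 = 0.60132 in². φR_n = 0.75 × 54 × 0.60132 × 6 × 1 = 146.1 kips.
Bearing (0.75 in plate, F_u = 58 ksi): end bolts L_c = 2 − 0.9375/2 = 1.53125, R_n = min(1.2×1.53125×0.75×58, 2.4×0.875×0.75×58) = 79.931 kips/bolt; interior L_c = 2.375 − 0.9375 = 1.4375, R_n = 75.038 kips/bolt. φR_n = 0.75 × (2×79.931 + 4×75.038) = 345.0 kips.
Tension rupture (net): A_n = (7.8125 − 2×1)×0.75 = 4.3594 in² (U = 1.0, A_e = A_n). φR_n = 0.75 × 58 × 4.3594 = 189.6 kips.
Governing: min(146.1, 345.0, 189.6) = 146.1 kips → bolt shear.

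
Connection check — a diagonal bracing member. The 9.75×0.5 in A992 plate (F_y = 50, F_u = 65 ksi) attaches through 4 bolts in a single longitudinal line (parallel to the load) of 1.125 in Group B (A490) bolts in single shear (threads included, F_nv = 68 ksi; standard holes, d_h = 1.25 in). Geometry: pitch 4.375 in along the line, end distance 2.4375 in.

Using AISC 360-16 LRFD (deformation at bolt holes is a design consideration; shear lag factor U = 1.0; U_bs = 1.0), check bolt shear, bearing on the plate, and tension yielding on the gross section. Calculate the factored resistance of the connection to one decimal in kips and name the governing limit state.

Bolt shear: A_b = π(1.125)²/4 = 0.99402 in². φR_n = 0.75 × 68 × 0.99402 × 4 × 1 = 202.8 kips.
Bearing (0.5 in plate, F_u = 65 ksi): end bolts L_c = 2.4375 − 1.25/2 = 1.8125, R_n = min(1.2×1.8125×0.5×65, 2.4×1.125×0.5×65) = 70.688 kips/bolt; interior L_c = 4.375 − 1.25 = 3.125, R_n = 87.75 kips/bolt. φR_n = 0.75 × (1×70.688 + 3×87.75) = 250.5 kips.
Tension yield (gross): A_g = 9.75×0.5 = 4.875 in². φR_n = 0.90 × 50 × 4.875 = 219.4 kips.
Governing: min(202.8, 250.5, 219.4) = 202.8 kips → bolt shear.

202.8 kips (bolt shear governs)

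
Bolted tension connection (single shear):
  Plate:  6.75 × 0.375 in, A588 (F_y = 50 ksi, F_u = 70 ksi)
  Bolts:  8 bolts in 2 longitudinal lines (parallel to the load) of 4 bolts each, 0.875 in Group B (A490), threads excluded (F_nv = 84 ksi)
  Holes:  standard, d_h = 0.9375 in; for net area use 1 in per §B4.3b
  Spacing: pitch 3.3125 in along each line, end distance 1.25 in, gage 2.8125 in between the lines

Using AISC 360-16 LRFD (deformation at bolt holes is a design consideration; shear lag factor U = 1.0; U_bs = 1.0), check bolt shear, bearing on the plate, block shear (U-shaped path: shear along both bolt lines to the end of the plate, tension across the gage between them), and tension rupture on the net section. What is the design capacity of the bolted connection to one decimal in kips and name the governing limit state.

93.5 kips (net-section rupture governs)

Bolt shear: A_b = π(0.875)²/4 = 0.60132 in². φR_n = 0.75 × 84 × 0.60132 × 8 × 1 = 303.1 kips.
Bearing (0.375 in plate, F_u = 70 ksi): end bolts L_c = 1.25 − 0.9375/2 = 0.78125, R_n = min(1.2×0.78125×0.375×70, 2.4×0.875×0.375×70) = 24.609 kips/bolt; interior L_c = 3.3125 − 0.9375 = 2.375, R_n = 55.125 kips/bolt. φR_n = 0.75 × (2×24.609 + 6×55.125) = 285.0 kips.
Block shear: shear path 2×[1.25+3×3.3125] = 2×11.1875 in, A_gv = 8.3906, A_nv = 2×(11.1875 − 3.5×1)×0.375 = 5.7656 in²; tension across gage: (2.8125 − 1×1)×0.375 = 0.67969 in². R_n = min(0.6×70×5.7656, 0.6×50×8.3906) + 1.0×70×0.67969 = min(242.16, 251.72) + 47.578 = 289.74 kips. φR_n = 0.75 × 289.74 = 217.3 kips.
Tension rupture (net): A_n = (6.75 − 2×1)×0.375 = 1.7813 in² (U = 1.0, A_e = A_n). φR_n = 0.75 × 70 × 1.7813 = 93.5 kips.
Governing: min(303.1, 285.0, 217.3, 93.5) = 93.5 kips → net-section rupture.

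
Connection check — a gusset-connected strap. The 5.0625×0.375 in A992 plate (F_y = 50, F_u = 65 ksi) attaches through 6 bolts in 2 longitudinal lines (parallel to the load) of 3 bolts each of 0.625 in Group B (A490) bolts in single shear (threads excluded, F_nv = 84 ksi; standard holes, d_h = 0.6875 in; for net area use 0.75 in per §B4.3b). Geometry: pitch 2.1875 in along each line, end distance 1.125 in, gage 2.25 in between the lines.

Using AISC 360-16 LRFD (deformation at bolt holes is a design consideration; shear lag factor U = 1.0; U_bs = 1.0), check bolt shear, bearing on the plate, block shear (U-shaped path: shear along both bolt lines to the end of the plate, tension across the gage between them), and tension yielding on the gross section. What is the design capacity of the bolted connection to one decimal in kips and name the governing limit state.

85.4 kips (gross-section yield governs)

Bolt shear: A_b = π(0.625)²/4 = 0.3068 in². φR_n = 0.75 × 84 × 0.3068 × 6 × 1 = 116.0 kips.
Bearing (0.375 in plate, F_u = 65 ksi): end bolts L_c = 1.125 − 0.6875/2 = 0.78125, R_n = min(1.2×0.78125×0.375×65, 2.4×0.625×0.375×65) = 22.852 kips/bolt; interior L_c = 2.1875 − 0.6875 = 1.5, R_n = 36.563 kips/bolt. φR_n = 0.75 × (2×22.852 + 4×36.563) = 144.0 kips.
Block shear: shear path 2×[1.125+2×2.1875] = 2×5.5 in, A_gv = 4.125, A_nv = 2×(5.5 − 2.5×0.75)×0.375 = 2.7188 in²; tension across gage: (2.25 − 1×0.75)×0.375 = 0.5625 in². R_n = min(0.6×65×2.7188, 0.6×50×4.125) + 1.0×65×0.5625 = min(106.03, 123.75) + 36.563 = 142.59 kips. φR_n = 0.75 × 142.59 = 106.9 kips.
Tension yield (gross): A_g = 5.0625×0.375 = 1.8984 in². φR_n = 0.90 × 50 × 1.8984 = 85.4 kips.
Governing: min(116.0, 144.0, 106.9, 85.4) = 85.4 kips → gross-section yield.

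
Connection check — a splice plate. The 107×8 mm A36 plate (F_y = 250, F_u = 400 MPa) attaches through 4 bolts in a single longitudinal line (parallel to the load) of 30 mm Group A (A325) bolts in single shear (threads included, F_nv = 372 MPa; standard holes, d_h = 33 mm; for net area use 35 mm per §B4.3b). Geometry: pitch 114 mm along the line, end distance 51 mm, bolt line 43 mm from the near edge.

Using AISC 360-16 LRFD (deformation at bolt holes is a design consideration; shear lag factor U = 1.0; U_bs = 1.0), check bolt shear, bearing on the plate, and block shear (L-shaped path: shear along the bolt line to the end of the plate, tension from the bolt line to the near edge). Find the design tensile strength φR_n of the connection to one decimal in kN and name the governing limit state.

Bolt shear: A_b = π(30)²/4 = 706.86 mm². φR_n = 0.75 × 372 × 706.86 × 4 × 1 = 788.9 kN.
Bearing (8 mm plate, F_u = 400 MPa): end bolts L_c = 51 − 33/2 = 34.5, R_n = min(1.2×34.5×8×400, 2.4×30×8×400) = 132.48 kN/bolt; interior L_c = 114 − 33 = 81, R_n = 230.4 kN/bolt. φR_n = 0.75 × (1×132.48 + 3×230.4) = 617.8 kN.
Block shear: shear path 1×[51+3×114] = 1×393 mm, A_gv = 3144, A_nv = 1×(393 − 3.5×35)×8 = 2164 mm²; tension to near edge: (43 − 0.5×35)×8 = 204 mm². R_n = min(0.6×400×2164, 0.6×250×3144) + 1.0×400×204 = min(519.36, 471.6) + 81.6 = 553.2 kN. φR_n = 0.75 × 553.2 = 414.9 kN.
Governing: min(788.9, 617.8, 414.9) = 414.9 kN → block shear.

414.9 kN (block shear governs)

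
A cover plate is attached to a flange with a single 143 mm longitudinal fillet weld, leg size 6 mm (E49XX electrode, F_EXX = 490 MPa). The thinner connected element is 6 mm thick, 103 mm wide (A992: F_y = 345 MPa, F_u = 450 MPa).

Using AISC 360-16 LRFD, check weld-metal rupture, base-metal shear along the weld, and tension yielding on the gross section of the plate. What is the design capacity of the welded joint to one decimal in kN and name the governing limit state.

Weld metal: throat = 0.707×6 = 4.242 mm, L = 143 mm. φR_n = 0.75 × 0.6 × 490 × 4.242 × 143 = 133.8 kN.
Base metal shear (6 mm plate): yield φR_n = 1.0×0.6×345×6×143 = 177.6 kN; rupture φR_n = 0.75×0.6×450×6×143 = 173.7 kN; take 173.7 kN (rupture).
Tension yield (gross): A_g = 103×6 = 618 mm². φR_n = 0.90 × 345 × 618 = 191.9 kN.
Governing: min(133.8, 173.7, 191.9) = 133.8 kN → weld metal.

133.8 kN (weld metal governs)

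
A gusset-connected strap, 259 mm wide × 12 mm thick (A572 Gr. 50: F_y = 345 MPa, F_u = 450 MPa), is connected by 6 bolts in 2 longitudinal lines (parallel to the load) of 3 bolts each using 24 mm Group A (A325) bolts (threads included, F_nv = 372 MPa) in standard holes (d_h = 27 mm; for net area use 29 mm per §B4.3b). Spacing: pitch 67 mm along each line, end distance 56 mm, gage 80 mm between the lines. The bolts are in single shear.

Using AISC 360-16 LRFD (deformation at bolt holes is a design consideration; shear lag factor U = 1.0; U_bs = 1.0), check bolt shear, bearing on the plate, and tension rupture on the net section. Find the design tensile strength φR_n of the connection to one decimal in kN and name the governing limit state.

757.3 kN (bolt shear governs)

Bolt shear: A_b = π(24)²/4 = 452.39 mm². φR_n = 0.75 × 372 × 452.39 × 6 × 1 = 757.3 kN.
Bearing (12 mm plate, F_u = 450 MPa): end bolts L_c = 56 − 27/2 = 42.5, R_n = min(1.2×42.5×12×450, 2.4×24×12×450) = 275.4 kN/bolt; interior L_c = 67 − 27 = 40, R_n = 259.2 kN/bolt. φR_n = 0.75 × (2×275.4 + 4×259.2) = 1190.7 kN.
Tension rupture (net): A_n = (259 − 2×29)×12 = 2412 mm² (U = 1.0, A_e = A_n). φR_n = 0.75 × 450 × 2412 = 814.1 kN.
Governing: min(757.3, 1190.7, 814.1) = 757.3 kN → bolt shear.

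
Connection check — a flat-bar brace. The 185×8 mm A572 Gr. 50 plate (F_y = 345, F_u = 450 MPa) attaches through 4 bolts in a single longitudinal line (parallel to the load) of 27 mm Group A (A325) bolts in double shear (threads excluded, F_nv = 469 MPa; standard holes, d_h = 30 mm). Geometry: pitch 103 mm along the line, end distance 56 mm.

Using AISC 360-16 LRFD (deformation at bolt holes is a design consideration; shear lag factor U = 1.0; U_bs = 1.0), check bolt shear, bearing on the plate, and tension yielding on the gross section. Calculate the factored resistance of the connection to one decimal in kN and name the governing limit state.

459.5 kN (gross-section yield governs)

Bolt shear: A_b = π(27)²/4 = 572.56 mm². φR_n = 0.75 × 469 × 572.56 × 4 × 2 = 1611.2 kN.
Bearing (8 mm plate, F_u = 450 MPa): end bolts L_c = 56 − 30/2 = 41, R_n = min(1.2×41×8×450, 2.4×27×8×450) = 177.12 kN/bolt; interior L_c = 103 − 30 = 73, R_n = 233.28 kN/bolt. φR_n = 0.75 × (1×177.12 + 3×233.28) = 657.7 kN.
Tension yield (gross): A_g = 185×8 = 1480 mm². φR_n = 0.90 × 345 × 1480 = 459.5 kN.
Governing: min(1611.2, 657.7, 459.5) = 459.5 kN → gross-section yield.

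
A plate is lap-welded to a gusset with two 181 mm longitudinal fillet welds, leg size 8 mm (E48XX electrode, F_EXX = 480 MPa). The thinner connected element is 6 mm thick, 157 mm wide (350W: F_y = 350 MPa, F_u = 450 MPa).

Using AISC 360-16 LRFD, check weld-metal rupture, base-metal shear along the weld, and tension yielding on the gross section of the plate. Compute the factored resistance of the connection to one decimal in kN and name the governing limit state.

Weld metal: throat = 0.707×8 = 5.656 mm, L = 2×181 = 362 mm. φR_n = 0.75 × 0.6 × 480 × 5.656 × 362 = 442.3 kN.
Base metal shear (6 mm plate): yield φR_n = 1.0×0.6×350×6×362 = 456.1 kN; rupture φR_n = 0.75×0.6×450×6×362 = 439.8 kN; take 439.8 kN (rupture).
Tension yield (gross): A_g = 157×6 = 942 mm². φR_n = 0.90 × 350 × 942 = 296.7 kN.
Governing: min(442.3, 439.8, 296.7) = 296.7 kN → gross-section yield.

296.7 kN (gross-section yield governs)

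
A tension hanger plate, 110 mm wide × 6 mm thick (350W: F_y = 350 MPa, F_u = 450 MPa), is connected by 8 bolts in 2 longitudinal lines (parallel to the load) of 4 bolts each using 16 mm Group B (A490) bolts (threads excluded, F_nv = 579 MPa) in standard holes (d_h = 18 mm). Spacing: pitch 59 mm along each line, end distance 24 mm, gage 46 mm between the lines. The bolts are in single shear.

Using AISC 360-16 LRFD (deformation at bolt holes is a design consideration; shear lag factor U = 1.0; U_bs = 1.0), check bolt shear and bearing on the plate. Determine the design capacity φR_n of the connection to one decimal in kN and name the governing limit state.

Bolt shear: A_b = π(16)²/4 = 201.06 mm². φR_n = 0.75 × 579 × 201.06 × 8 × 1 = 698.5 kN.
Bearing (6 mm plate, F_u = 450 MPa): end bolts L_c = 24 − 18/2 = 15, R_n = min(1.2×15×6×450, 2.4×16×6×450) = 48.6 kN/bolt; interior L_c = 59 − 18 = 41, R_n = 103.68 kN/bolt. φR_n = 0.75 × (2×48.6 + 6×103.68) = 539.5 kN.
Governing: min(698.5, 539.5) = 539.5 kN → bearing.

539.5 kN (bearing governs)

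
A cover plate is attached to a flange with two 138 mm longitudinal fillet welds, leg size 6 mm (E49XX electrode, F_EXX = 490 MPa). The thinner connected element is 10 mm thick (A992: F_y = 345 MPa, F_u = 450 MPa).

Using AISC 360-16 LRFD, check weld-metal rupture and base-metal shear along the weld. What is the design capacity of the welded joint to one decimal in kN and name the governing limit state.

258.2 kN (weld metal governs)

Weld metal: throat = 0.707×6 = 4.242 mm, L = 2×138 = 276 mm. φR_n = 0.75 × 0.6 × 490 × 4.242 × 276 = 258.2 kN.
Base metal shear (10 mm plate): yield φR_n = 1.0×0.6×345×10×276 = 571.3 kN; rupture φR_n = 0.75×0.6×450×10×276 = 558.9 kN; take 558.9 kN (rupture).
Governing: min(258.2, 558.9) = 258.2 kN → weld metal.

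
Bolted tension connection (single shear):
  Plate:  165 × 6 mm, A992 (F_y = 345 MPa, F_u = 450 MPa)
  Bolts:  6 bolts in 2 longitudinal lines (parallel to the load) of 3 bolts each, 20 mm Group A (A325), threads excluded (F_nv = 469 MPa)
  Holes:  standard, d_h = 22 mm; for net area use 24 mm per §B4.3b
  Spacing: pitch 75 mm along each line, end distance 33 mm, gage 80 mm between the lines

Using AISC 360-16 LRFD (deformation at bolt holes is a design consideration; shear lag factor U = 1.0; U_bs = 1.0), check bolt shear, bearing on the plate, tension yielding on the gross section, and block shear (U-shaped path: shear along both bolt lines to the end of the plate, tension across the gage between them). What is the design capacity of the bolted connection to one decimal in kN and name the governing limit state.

307.4 kN (gross-section yield governs)

Bolt shear: A_b = π(20)²/4 = 314.16 mm². φR_n = 0.75 × 469 × 314.16 × 6 × 1 = 663.0 kN.
Bearing (6 mm plate, F_u = 450 MPa): end bolts L_c = 33 − 22/2 = 22, R_n = min(1.2×22×6×450, 2.4×20×6×450) = 71.28 kN/bolt; interior L_c = 75 − 22 = 53, R_n = 129.6 kN/bolt. φR_n = 0.75 × (2×71.28 + 4×129.6) = 495.7 kN.
Tension yield (gross): A_g = 165×6 = 990 mm². φR_n = 0.90 × 345 × 990 = 307.4 kN.
Block shear: shear path 2×[33+2×75] = 2×183 mm, A_gv = 2196, A_nv = 2×(183 − 2.5×24)×6 = 1476 mm²; tension across gage: (80 − 1×24)×6 = 336 mm². R_n = min(0.6×450×1476, 0.6×345×2196) + 1.0×450×336 = min(398.52, 454.57) + 151.2 = 549.72 kN. φR_n = 0.75 × 549.72 = 412.3 kN.
Governing: min(663.0, 495.7, 307.4, 412.3) = 307.4 kN → gross-section yield.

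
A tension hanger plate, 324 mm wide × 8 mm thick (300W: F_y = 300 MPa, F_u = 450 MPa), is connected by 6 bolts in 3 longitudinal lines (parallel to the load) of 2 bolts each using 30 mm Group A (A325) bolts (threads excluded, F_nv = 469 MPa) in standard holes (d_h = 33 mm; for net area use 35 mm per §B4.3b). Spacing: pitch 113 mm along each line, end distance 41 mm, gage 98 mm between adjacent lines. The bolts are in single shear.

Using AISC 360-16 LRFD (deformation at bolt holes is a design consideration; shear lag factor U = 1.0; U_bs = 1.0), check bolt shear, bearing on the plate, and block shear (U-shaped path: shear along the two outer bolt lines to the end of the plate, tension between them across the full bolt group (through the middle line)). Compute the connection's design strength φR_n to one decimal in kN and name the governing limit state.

669.1 kN (block shear governs)

Bolt shear: A_b = π(30)²/4 = 706.86 mm². φR_n = 0.75 × 469 × 706.86 × 6 × 1 = 1491.8 kN.
Bearing (8 mm plate, F_u = 450 MPa): end bolts L_c = 41 − 33/2 = 24.5, R_n = min(1.2×24.5×8×450, 2.4×30×8×450) = 105.84 kN/bolt; interior L_c = 113 − 33 = 80, R_n = 259.2 kN/bolt. φR_n = 0.75 × (3×105.84 + 3×259.2) = 821.3 kN.
Block shear: shear path 2×[41+1×113] = 2×154 mm, A_gv = 2464, A_nv = 2×(154 − 1.5×35)×8 = 1624 mm²; tension across gage: (196 − 2×35)×8 = 1008 mm². R_n = min(0.6×450×1624, 0.6×300×2464) + 1.0×450×1008 = min(438.48, 443.52) + 453.6 = 892.08 kN. φR_n = 0.75 × 892.08 = 669.1 kN.
Governing: min(1491.8, 821.3, 669.1) = 669.1 kN → block shear.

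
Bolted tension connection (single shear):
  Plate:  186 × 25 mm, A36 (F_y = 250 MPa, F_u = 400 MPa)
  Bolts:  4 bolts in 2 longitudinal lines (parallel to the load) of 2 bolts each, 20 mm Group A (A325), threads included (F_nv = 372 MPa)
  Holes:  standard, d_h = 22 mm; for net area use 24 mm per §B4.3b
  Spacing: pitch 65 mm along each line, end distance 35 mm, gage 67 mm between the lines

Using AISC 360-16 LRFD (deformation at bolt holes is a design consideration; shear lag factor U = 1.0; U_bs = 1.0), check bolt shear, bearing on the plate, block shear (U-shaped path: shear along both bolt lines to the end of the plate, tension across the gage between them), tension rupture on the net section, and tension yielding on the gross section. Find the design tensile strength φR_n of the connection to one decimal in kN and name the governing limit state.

Bolt shear: A_b = π(20)²/4 = 314.16 mm². φR_n = 0.75 × 372 × 314.16 × 4 × 1 = 350.6 kN.
Bearing (25 mm plate, F_u = 400 MPa): end bolts L_c = 35 − 22/2 = 24, R_n = min(1.2×24×25×400, 2.4×20×25×400) = 288 kN/bolt; interior L_c = 65 − 22 = 43, R_n = 480 kN/bolt. φR_n = 0.75 × (2×288 + 2×480) = 1152.0 kN.
Block shear: shear path 2×[35+1×65] = 2×100 mm, A_gv = 5000, A_nv = 2×(100 − 1.5×24)×25 = 3200 mm²; tension across gage: (67 − 1×24)×25 = 1075 mm². R_n = min(0.6×400×3200, 0.6×250×5000) + 1.0×400×1075 = min(768, 750) + 430 = 1180 kN. φR_n = 0.75 × 1180 = 885.0 kN.
Tension rupture (net): A_n = (186 − 2×24)×25 = 3450 mm² (U = 1.0, A_e = A_n). φR_n = 0.75 × 400 × 3450 = 1035.0 kN.
Tension yield (gross): A_g = 186×25 = 4650 mm². φR_n = 0.90 × 250 × 4650 = 1046.3 kN.
Governing: min(350.6, 1152.0, 885.0, 1035.0, 1046.3) = 350.6 kN → bolt shear.

350.6 kN (bolt shear governs)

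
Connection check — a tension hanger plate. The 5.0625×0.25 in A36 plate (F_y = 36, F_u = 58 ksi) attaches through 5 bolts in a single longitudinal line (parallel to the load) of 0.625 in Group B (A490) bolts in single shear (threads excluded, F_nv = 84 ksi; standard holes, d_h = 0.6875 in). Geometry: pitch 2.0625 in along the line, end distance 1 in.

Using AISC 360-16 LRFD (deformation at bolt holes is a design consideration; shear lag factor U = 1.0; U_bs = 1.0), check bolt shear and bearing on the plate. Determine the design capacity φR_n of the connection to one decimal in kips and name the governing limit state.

73.8 kips (bearing governs)

Bolt shear: A_b = π(0.625)²/4 = 0.3068 in². φR_n = 0.75 × 84 × 0.3068 × 5 × 1 = 96.6 kips.
Bearing (0.25 in plate, F_u = 58 ksi): end bolts L_c = 1 − 0.6875/2 = 0.65625, R_n = min(1.2×0.65625×0.25×58, 2.4×0.625×0.25×58) = 11.419 kips/bolt; interior L_c = 2.0625 − 0.6875 = 1.375, R_n = 21.75 kips/bolt. φR_n = 0.75 × (1×11.419 + 4×21.75) = 73.8 kips.
Governing: min(96.6, 73.8) = 73.8 kips → bearing.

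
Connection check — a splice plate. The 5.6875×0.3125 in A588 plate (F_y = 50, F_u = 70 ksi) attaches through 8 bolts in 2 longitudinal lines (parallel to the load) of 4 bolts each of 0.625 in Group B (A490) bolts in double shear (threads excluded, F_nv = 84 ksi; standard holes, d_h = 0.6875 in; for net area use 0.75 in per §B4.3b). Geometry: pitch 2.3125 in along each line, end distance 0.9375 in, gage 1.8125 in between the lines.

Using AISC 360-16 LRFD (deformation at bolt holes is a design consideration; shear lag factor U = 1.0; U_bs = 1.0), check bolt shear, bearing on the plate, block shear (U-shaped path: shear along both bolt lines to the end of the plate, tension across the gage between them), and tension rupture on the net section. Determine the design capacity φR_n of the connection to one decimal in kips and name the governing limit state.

68.7 kips (net-section rupture governs)

Bolt shear: A_b = π(0.625)²/4 = 0.3068 in². φR_n = 0.75 × 84 × 0.3068 × 8 × 2 = 309.3 kips.
Bearing (0.3125 in plate, F_u = 70 ksi): end bolts L_c = 0.9375 − 0.6875/2 = 0.59375, R_n = min(1.2×0.59375×0.3125×70, 2.4×0.625×0.3125×70) = 15.586 kips/bolt; interior L_c = 2.3125 − 0.6875 = 1.625, R_n = 32.813 kips/bolt. φR_n = 0.75 × (2×15.586 + 6×32.813) = 171.0 kips.
Block shear: shear path 2×[0.9375+3×2.3125] = 2×7.875 in, A_gv = 4.9219, A_nv = 2×(7.875 − 3.5×0.75)×0.3125 = 3.2813 in²; tension across gage: (1.8125 − 1×0.75)×0.3125 = 0.33203 in². R_n = min(0.6×70×3.2813, 0.6×50×4.9219) + 1.0×70×0.33203 = min(137.81, 147.66) + 23.242 = 161.05 kips. φR_n = 0.75 × 161.05 = 120.8 kips.
Tension rupture (net): A_n = (5.6875 − 2×0.75)×0.3125 = 1.3086 in² (U = 1.0, A_e = A_n). φR_n = 0.75 × 70 × 1.3086 = 68.7 kips.
Governing: min(309.3, 171.0, 120.8, 68.7) = 68.7 kips → net-section rupture.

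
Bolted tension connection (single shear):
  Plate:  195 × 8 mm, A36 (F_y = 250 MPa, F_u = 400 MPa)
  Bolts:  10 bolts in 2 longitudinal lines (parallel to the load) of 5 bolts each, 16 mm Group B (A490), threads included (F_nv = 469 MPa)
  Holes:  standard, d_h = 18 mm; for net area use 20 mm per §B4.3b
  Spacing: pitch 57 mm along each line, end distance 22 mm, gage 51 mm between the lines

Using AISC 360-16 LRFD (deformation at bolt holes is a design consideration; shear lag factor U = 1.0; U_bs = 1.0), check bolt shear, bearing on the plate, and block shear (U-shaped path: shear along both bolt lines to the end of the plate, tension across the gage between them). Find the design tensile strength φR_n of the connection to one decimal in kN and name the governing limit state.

Bolt shear: A_b = π(16)²/4 = 201.06 mm². φR_n = 0.75 × 469 × 201.06 × 10 × 1 = 707.2 kN.
Bearing (8 mm plate, F_u = 400 MPa): end bolts L_c = 22 − 18/2 = 13, R_n = min(1.2×13×8×400, 2.4×16×8×400) = 49.92 kN/bolt; interior L_c = 57 − 18 = 39, R_n = 122.88 kN/bolt. φR_n = 0.75 × (2×49.92 + 8×122.88) = 812.2 kN.
Block shear: shear path 2×[22+4×57] = 2×250 mm, A_gv = 4000, A_nv = 2×(250 − 4.5×20)×8 = 2560 mm²; tension across gage: (51 − 1×20)×8 = 248 mm². R_n = min(0.6×400×2560, 0.6×250×4000) + 1.0×400×248 = min(614.4, 600) + 99.2 = 699.2 kN. φR_n = 0.75 × 699.2 = 524.4 kN.
Governing: min(707.2, 812.2, 524.4) = 524.4 kN → block shear.

524.4 kN (block shear governs)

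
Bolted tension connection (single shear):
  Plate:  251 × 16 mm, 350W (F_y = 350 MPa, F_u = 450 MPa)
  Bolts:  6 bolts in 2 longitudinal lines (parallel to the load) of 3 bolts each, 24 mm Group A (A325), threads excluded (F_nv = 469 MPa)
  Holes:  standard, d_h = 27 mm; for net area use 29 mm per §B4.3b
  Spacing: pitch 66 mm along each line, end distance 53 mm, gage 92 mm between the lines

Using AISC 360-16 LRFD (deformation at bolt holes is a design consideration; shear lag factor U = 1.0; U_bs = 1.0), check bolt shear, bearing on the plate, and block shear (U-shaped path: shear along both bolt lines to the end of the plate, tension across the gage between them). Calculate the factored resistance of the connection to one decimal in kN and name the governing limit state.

Bolt shear: A_b = π(24)²/4 = 452.39 mm². φR_n = 0.75 × 469 × 452.39 × 6 × 1 = 954.8 kN.
Bearing (16 mm plate, F_u = 450 MPa): end bolts L_c = 53 − 27/2 = 39.5, R_n = min(1.2×39.5×16×450, 2.4×24×16×450) = 341.28 kN/bolt; interior L_c = 66 − 27 = 39, R_n = 336.96 kN/bolt. φR_n = 0.75 × (2×341.28 + 4×336.96) = 1522.8 kN.
Block shear: shear path 2×[53+2×66] = 2×185 mm, A_gv = 5920, A_nv = 2×(185 − 2.5×29)×16 = 3600 mm²; tension across gage: (92 − 1×29)×16 = 1008 mm². R_n = min(0.6×450×3600, 0.6×350×5920) + 1.0×450×1008 = min(972, 1243.2) + 453.6 = 1425.6 kN. φR_n = 0.75 × 1425.6 = 1069.2 kN.
Governing: min(954.8, 1522.8, 1069.2) = 954.8 kN → bolt shear.

954.8 kN (bolt shear governs)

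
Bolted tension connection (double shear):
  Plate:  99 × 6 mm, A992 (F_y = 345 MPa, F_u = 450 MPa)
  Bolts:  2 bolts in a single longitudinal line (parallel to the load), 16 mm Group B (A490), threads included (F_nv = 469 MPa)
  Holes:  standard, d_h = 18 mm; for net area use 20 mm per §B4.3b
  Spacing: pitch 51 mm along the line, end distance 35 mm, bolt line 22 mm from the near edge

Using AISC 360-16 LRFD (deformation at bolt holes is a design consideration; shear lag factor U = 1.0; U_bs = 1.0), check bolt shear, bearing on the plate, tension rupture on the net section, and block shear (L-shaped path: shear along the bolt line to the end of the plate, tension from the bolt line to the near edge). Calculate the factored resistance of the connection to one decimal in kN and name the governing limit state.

92.3 kN (block shear governs)

Bolt shear: A_b = π(16)²/4 = 201.06 mm². φR_n = 0.75 × 469 × 201.06 × 2 × 2 = 282.9 kN.
Bearing (6 mm plate, F_u = 450 MPa): end bolts L_c = 35 − 18/2 = 26, R_n = min(1.2×26×6×450, 2.4×16×6×450) = 84.24 kN/bolt; interior L_c = 51 − 18 = 33, R_n = 103.68 kN/bolt. φR_n = 0.75 × (1×84.24 + 1×103.68) = 140.9 kN.
Tension rupture (net): A_n = (99 − 1×20)×6 = 474 mm² (U = 1.0, A_e = A_n). φR_n = 0.75 × 450 × 474 = 160.0 kN.
Block shear: shear path 1×[35+1×51] = 1×86 mm, A_gv = 516, A_nv = 1×(86 − 1.5×20)×6 = 336 mm²; tension to near edge: (22 − 0.5×20)×6 = 72 mm². R_n = min(0.6×450×336, 0.6×345×516) + 1.0×450×72 = min(90.72, 106.81) + 32.4 = 123.12 kN. φR_n = 0.75 × 123.12 = 92.3 kN.
Governing: min(282.9, 140.9, 160.0, 92.3) = 92.3 kN → block shear.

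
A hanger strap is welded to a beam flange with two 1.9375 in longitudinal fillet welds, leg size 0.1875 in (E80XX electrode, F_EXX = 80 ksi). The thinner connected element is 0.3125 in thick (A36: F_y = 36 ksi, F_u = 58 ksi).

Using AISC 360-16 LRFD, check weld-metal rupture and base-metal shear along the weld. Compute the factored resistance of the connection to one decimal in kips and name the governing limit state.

Weld metal: throat = 0.707×0.1875 = 0.13256 in, L = 2×1.9375 = 3.875 in. φR_n = 0.75 × 0.6 × 80 × 0.13256 × 3.875 = 18.5 kips.
Base metal shear (0.3125 in plate): yield φR_n = 1.0×0.6×36×0.3125×3.875 = 26.2 kips; rupture φR_n = 0.75×0.6×58×0.3125×3.875 = 31.6 kips; take 26.2 kips (yield).
Governing: min(18.5, 26.2) = 18.5 kips → weld metal.

18.5 kips (weld metal governs)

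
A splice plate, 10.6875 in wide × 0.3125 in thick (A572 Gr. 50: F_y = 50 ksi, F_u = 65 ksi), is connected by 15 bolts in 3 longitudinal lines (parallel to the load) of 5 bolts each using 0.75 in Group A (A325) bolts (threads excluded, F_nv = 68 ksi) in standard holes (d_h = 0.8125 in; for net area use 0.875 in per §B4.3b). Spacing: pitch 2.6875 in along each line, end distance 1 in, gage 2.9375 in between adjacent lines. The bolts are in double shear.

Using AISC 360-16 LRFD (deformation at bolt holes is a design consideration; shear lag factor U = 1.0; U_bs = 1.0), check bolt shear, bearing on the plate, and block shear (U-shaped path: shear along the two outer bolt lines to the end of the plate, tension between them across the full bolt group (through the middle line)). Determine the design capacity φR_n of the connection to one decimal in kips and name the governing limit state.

205.7 kips (block shear governs)

Bolt shear: A_b = π(0.75)²/4 = 0.44179 in². φR_n = 0.75 × 68 × 0.44179 × 15 × 2 = 675.9 kips.
Bearing (0.3125 in plate, F_u = 65 ksi): end bolts L_c = 1 − 0.8125/2 = 0.59375, R_n = min(1.2×0.59375×0.3125×65, 2.4×0.75×0.3125×65) = 14.473 kips/bolt; interior L_c = 2.6875 − 0.8125 = 1.875, R_n = 36.563 kips/bolt. φR_n = 0.75 × (3×14.473 + 12×36.563) = 361.6 kips.
Block shear: shear path 2×[1+4×2.6875] = 2×11.75 in, A_gv = 7.3438, A_nv = 2×(11.75 − 4.5×0.875)×0.3125 = 4.8828 in²; tension across gage: (5.875 − 2×0.875)×0.3125 = 1.2891 in². R_n = min(0.6×65×4.8828, 0.6×50×7.3438) + 1.0×65×1.2891 = min(190.43, 220.31) + 83.792 = 274.22 kips. φR_n = 0.75 × 274.22 = 205.7 kips.
Governing: min(675.9, 361.6, 205.7) = 205.7 kips → block shear.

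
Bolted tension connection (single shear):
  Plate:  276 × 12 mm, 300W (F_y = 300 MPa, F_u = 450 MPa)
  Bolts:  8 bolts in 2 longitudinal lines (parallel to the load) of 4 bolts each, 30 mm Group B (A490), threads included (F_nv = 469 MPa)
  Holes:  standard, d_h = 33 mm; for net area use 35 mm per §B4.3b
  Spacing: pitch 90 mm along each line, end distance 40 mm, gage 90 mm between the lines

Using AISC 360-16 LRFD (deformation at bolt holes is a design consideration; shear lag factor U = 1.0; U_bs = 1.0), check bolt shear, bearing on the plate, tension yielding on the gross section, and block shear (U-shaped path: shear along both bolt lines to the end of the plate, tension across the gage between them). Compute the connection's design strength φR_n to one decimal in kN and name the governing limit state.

894.2 kN (gross-section yield governs)

Bolt shear: A_b = π(30)²/4 = 706.86 mm². φR_n = 0.75 × 469 × 706.86 × 8 × 1 = 1989.1 kN.
Bearing (12 mm plate, F_u = 450 MPa): end bolts L_c = 40 − 33/2 = 23.5, R_n = min(1.2×23.5×12×450, 2.4×30×12×450) = 152.28 kN/bolt; interior L_c = 90 − 33 = 57, R_n = 369.36 kN/bolt. φR_n = 0.75 × (2×152.28 + 6×369.36) = 1890.5 kN.
Tension yield (gross): A_g = 276×12 = 3312 mm². φR_n = 0.90 × 300 × 3312 = 894.2 kN.
Block shear: shear path 2×[40+3×90] = 2×310 mm, A_gv = 7440, A_nv = 2×(310 − 3.5×35)×12 = 4500 mm²; tension across gage: (90 − 1×35)×12 = 660 mm². R_n = min(0.6×450×4500, 0.6×300×7440) + 1.0×450×660 = min(1215, 1339.2) + 297 = 1512 kN. φR_n = 0.75 × 1512 = 1134.0 kN.
Governing: min(1989.1, 1890.5, 894.2, 1134.0) = 894.2 kN → gross-section yield.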